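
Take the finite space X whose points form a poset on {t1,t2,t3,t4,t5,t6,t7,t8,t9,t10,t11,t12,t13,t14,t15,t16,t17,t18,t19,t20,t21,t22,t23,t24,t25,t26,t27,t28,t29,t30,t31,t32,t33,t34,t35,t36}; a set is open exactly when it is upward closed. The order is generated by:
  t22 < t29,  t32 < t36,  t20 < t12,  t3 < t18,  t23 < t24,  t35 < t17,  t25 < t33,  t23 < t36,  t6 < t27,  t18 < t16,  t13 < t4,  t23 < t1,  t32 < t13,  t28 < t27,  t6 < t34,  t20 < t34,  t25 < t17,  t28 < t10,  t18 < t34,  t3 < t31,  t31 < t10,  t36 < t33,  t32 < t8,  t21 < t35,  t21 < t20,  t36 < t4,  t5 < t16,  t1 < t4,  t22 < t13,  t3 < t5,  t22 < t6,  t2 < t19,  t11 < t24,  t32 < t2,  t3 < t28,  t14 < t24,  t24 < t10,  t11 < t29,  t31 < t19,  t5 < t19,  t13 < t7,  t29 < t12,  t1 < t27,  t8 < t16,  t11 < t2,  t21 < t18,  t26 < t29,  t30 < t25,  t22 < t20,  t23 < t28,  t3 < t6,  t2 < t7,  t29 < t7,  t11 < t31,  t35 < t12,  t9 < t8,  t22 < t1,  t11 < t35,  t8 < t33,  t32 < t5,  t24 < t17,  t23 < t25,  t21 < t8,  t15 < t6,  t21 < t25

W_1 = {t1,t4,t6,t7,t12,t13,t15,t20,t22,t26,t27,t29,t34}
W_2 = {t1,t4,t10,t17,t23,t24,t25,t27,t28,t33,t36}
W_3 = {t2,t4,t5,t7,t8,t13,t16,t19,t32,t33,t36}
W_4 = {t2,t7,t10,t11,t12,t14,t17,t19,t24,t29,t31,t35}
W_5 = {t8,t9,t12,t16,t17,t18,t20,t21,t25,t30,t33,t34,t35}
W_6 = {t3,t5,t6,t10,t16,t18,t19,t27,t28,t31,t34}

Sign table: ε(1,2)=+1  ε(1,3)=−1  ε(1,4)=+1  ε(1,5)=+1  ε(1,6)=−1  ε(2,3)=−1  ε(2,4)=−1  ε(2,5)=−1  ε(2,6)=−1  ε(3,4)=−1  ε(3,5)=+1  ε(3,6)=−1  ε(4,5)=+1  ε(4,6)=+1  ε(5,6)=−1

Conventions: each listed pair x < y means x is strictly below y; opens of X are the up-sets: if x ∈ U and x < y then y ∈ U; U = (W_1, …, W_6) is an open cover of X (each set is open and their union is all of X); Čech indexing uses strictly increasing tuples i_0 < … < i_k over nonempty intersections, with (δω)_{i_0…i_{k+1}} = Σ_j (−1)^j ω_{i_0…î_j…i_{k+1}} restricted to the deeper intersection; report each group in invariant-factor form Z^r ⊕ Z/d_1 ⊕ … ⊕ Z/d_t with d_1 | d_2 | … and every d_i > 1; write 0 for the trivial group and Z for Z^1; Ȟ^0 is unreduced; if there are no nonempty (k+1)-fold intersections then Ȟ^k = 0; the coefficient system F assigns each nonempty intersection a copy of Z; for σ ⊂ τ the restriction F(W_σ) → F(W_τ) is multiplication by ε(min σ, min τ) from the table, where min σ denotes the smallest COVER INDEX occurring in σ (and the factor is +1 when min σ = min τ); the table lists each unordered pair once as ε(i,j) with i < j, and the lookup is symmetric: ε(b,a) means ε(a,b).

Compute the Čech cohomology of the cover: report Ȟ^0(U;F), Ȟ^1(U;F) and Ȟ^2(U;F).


Ȟ^0(U;F) ≅ 0; Ȟ^1(U;F) ≅ Z/2; Ȟ^2(U;F) ≅ Z

nonempty intersections:
  W12={t1,t4,t27} W13={t4,t7,t13} W14={t7,t12,t29} W15={t12,t20,t34} W16={t6,t27,t34} W23={t4,t33,t36} W24={t10,t17,t24} W25={t17,t25,t33} W26={t10,t27,t28} W34={t2,t7,t19} W35={t8,t16,t33} W36={t5,t16,t19} W45={t12,t17,t35} W46={t10,t19,t31} W56={t16,t18,t34}
  W123={t4} W126={t27} W134={t7} W145={t12} W156={t34} W235={t33} W245={t17} W246={t10} W346={t19} W356={t16}
C dims 6,15,10; δ0: rk 6, SNF 1^5·2; δ1: rk 9, SNF 1^9
Ȟ^0: (6−6)−0=0 ⇒ 0
Ȟ^1: (15−9)−6=0 plus torsion [2] ⇒ Z/2
Ȟ^2: (10−0)−9=1 ⇒ Z


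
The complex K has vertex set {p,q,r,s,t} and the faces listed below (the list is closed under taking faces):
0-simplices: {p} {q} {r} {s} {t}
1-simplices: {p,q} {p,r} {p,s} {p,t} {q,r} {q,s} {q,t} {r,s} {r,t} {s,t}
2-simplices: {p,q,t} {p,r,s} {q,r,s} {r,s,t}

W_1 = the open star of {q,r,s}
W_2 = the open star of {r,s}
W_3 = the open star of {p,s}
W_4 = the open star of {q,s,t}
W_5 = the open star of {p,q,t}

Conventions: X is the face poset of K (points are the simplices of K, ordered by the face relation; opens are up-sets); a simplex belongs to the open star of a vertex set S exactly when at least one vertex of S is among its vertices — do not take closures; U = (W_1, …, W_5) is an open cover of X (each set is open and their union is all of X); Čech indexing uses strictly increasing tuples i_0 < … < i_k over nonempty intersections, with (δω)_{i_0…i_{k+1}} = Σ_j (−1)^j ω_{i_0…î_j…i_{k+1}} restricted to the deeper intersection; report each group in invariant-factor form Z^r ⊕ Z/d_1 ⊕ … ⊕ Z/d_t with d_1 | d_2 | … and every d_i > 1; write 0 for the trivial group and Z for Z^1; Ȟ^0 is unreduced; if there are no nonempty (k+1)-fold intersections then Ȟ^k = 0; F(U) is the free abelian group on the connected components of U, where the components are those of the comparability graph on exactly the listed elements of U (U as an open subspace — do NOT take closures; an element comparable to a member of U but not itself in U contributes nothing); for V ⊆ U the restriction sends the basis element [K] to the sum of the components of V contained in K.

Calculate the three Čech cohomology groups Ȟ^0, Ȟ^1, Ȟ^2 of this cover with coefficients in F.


Ȟ^0 ≅ Z, Ȟ^1 ≅ Z and Ȟ^2 ≅ 0

nerve of the cover:
  W1={{q},{r},{s},{p,q},{p,r},{p,s},{q,r},{q,s},{q,t},{r,s},{r,t},{s,t},{p,q,t},{p,r,s},{q,r,s},{r,s,t}} W2={{r},{s},{p,r},{p,s},{q,r},{q,s},{r,s},{r,t},{s,t},{p,r,s},{q,r,s},{r,s,t}} W3={{p},{s},{p,q},{p,r},{p,s},{p,t},{q,s},{r,s},{s,t},{p,q,t},{p,r,s},{q,r,s},{r,s,t}} W4={{q},{s},{t},{p,q},{p,s},{p,t},{q,r},{q,s},{q,t},{r,s},{r,t},{s,t},{p,q,t},{p,r,s},{q,r,s},{r,s,t}} W5={{p},{q},{t},{p,q},{p,r},{p,s},{p,t},{q,r},{q,s},{q,t},{r,t},{s,t},{p,q,t},{p,r,s},{q,r,s},{r,s,t}}
  W12={{r},{s},{p,r},{p,s},{q,r},{q,s},{r,s},{r,t},{s,t},{p,r,s},{q,r,s},{r,s,t}} W13={{s},{p,q},{p,r},{p,s},{q,s},{r,s},{s,t},{p,q,t},{p,r,s},{q,r,s},{r,s,t}} W14={{q},{s},{p,q},{p,s},{q,r},{q,s},{q,t},{r,s},{r,t},{s,t},{p,q,t},{p,r,s},{q,r,s},{r,s,t}} W15={{q},{p,q},{p,r},{p,s},{q,r},{q,s},{q,t},{r,t},{s,t},{p,q,t},{p,r,s},{q,r,s},{r,s,t}} W23={{s},{p,r},{p,s},{q,s},{r,s},{s,t},{p,r,s},{q,r,s},{r,s,t}} W24={{s},{p,s},{q,r},{q,s},{r,s},{r,t},{s,t},{p,r,s},{q,r,s},{r,s,t}} W25={{p,r},{p,s},{q,r},{q,s},{r,t},{s,t},{p,r,s},{q,r,s},{r,s,t}} W34={{s},{p,q},{p,s},{p,t},{q,s},{r,s},{s,t},{p,q,t},{p,r,s},{q,r,s},{r,s,t}} W35={{p},{p,q},{p,r},{p,s},{p,t},{q,s},{s,t},{p,q,t},{p,r,s},{q,r,s},{r,s,t}} W45={{q},{t},{p,q},{p,s},{p,t},{q,r},{q,s},{q,t},{r,t},{s,t},{p,q,t},{p,r,s},{q,r,s},{r,s,t}}
  W123={{s},{p,r},{p,s},{q,s},{r,s},{s,t},{p,r,s},{q,r,s},{r,s,t}} W124={{s},{p,s},{q,r},{q,s},{r,s},{r,t},{s,t},{p,r,s},{q,r,s},{r,s,t}} W125={{p,r},{p,s},{q,r},{q,s},{r,t},{s,t},{p,r,s},{q,r,s},{r,s,t}} W134={{s},{p,q},{p,s},{q,s},{r,s},{s,t},{p,q,t},{p,r,s},{q,r,s},{r,s,t}} W135={{p,q},{p,r},{p,s},{q,s},{s,t},{p,q,t},{p,r,s},{q,r,s},{r,s,t}} W145={{q},{p,q},{p,s},{q,r},{q,s},{q,t},{r,t},{s,t},{p,q,t},{p,r,s},{q,r,s},{r,s,t}} W234={{s},{p,s},{q,s},{r,s},{s,t},{p,r,s},{q,r,s},{r,s,t}} W235={{p,r},{p,s},{q,s},{s,t},{p,r,s},{q,r,s},{r,s,t}} W245={{p,s},{q,r},{q,s},{r,t},{s,t},{p,r,s},{q,r,s},{r,s,t}} W345={{p,q},{p,s},{p,t},{q,s},{s,t},{p,q,t},{p,r,s},{q,r,s},{r,s,t}}
  W1234={{s},{p,s},{q,s},{r,s},{s,t},{p,r,s},{q,r,s},{r,s,t}} W1235={{p,r},{p,s},{q,s},{s,t},{p,r,s},{q,r,s},{r,s,t}} W1245={{p,s},{q,r},{q,s},{r,t},{s,t},{p,r,s},{q,r,s},{r,s,t}} W1345={{p,q},{p,s},{q,s},{s,t},{p,q,t},{p,r,s},{q,r,s},{r,s,t}} W2345={{p,s},{q,s},{s,t},{p,r,s},{q,r,s},{r,s,t}}
  W12345={{p,s},{q,s},{s,t},{p,r,s},{q,r,s},{r,s,t}}
components per intersection:
  W1: {{q},{r},{s},{p,q},{p,r},{p,s},{q,r},{q,s},{q,t},{r,s},{r,t},{s,t},{p,q,t},{p,r,s},{q,r,s},{r,s,t}}
  W2: {{r},{s},{p,r},{p,s},{q,r},{q,s},{r,s},{r,t},{s,t},{p,r,s},{q,r,s},{r,s,t}}
  W3: {{p},{s},{p,q},{p,r},{p,s},{p,t},{q,s},{r,s},{s,t},{p,q,t},{p,r,s},{q,r,s},{r,s,t}}
  W4: {{q},{s},{t},{p,q},{p,s},{p,t},{q,r},{q,s},{q,t},{r,s},{r,t},{s,t},{p,q,t},{p,r,s},{q,r,s},{r,s,t}}
  W5: {{p},{q},{t},{p,q},{p,r},{p,s},{p,t},{q,r},{q,s},{q,t},{r,t},{s,t},{p,q,t},{p,r,s},{q,r,s},{r,s,t}}
  W12: {{r},{s},{p,r},{p,s},{q,r},{q,s},{r,s},{r,t},{s,t},{p,r,s},{q,r,s},{r,s,t}}
  W13: {{s},{p,r},{p,s},{q,s},{r,s},{s,t},{p,r,s},{q,r,s},{r,s,t}} {{p,q},{p,q,t}}
  W14: {{q},{s},{p,q},{p,s},{q,r},{q,s},{q,t},{r,s},{r,t},{s,t},{p,q,t},{p,r,s},{q,r,s},{r,s,t}}
  W15: {{q},{p,q},{q,r},{q,s},{q,t},{p,q,t},{q,r,s}} {{p,r},{p,s},{p,r,s}} {{r,t},{s,t},{r,s,t}}
  W23: {{s},{p,r},{p,s},{q,s},{r,s},{s,t},{p,r,s},{q,r,s},{r,s,t}}
  W24: {{s},{p,s},{q,r},{q,s},{r,s},{r,t},{s,t},{p,r,s},{q,r,s},{r,s,t}}
  W25: {{p,r},{p,s},{p,r,s}} {{q,r},{q,s},{q,r,s}} {{r,t},{s,t},{r,s,t}}
  W34: {{s},{p,s},{q,s},{r,s},{s,t},{p,r,s},{q,r,s},{r,s,t}} {{p,q},{p,t},{p,q,t}}
  W35: {{p},{p,q},{p,r},{p,s},{p,t},{p,q,t},{p,r,s}} {{q,s},{q,r,s}} {{s,t},{r,s,t}}
  W45: {{q},{t},{p,q},{p,t},{q,r},{q,s},{q,t},{r,t},{s,t},{p,q,t},{q,r,s},{r,s,t}} {{p,s},{p,r,s}}
  W123: {{s},{p,r},{p,s},{q,s},{r,s},{s,t},{p,r,s},{q,r,s},{r,s,t}}
  W124: {{s},{p,s},{q,r},{q,s},{r,s},{r,t},{s,t},{p,r,s},{q,r,s},{r,s,t}}
  W125: {{p,r},{p,s},{p,r,s}} {{q,r},{q,s},{q,r,s}} {{r,t},{s,t},{r,s,t}}
  W134: {{s},{p,s},{q,s},{r,s},{s,t},{p,r,s},{q,r,s},{r,s,t}} {{p,q},{p,q,t}}
  W135: {{p,q},{p,q,t}} {{p,r},{p,s},{p,r,s}} {{q,s},{q,r,s}} {{s,t},{r,s,t}}
  W145: {{q},{p,q},{q,r},{q,s},{q,t},{p,q,t},{q,r,s}} {{p,s},{p,r,s}} {{r,t},{s,t},{r,s,t}}
  W234: {{s},{p,s},{q,s},{r,s},{s,t},{p,r,s},{q,r,s},{r,s,t}}
  W235: {{p,r},{p,s},{p,r,s}} {{q,s},{q,r,s}} {{s,t},{r,s,t}}
  W245: {{p,s},{p,r,s}} {{q,r},{q,s},{q,r,s}} {{r,t},{s,t},{r,s,t}}
  W345: {{p,q},{p,t},{p,q,t}} {{p,s},{p,r,s}} {{q,s},{q,r,s}} {{s,t},{r,s,t}}
  W1234: {{s},{p,s},{q,s},{r,s},{s,t},{p,r,s},{q,r,s},{r,s,t}}
  W1235: {{p,r},{p,s},{p,r,s}} {{q,s},{q,r,s}} {{s,t},{r,s,t}}
  W1245: {{p,s},{p,r,s}} {{q,r},{q,s},{q,r,s}} {{r,t},{s,t},{r,s,t}}
  W1345: {{p,q},{p,q,t}} {{p,s},{p,r,s}} {{q,s},{q,r,s}} {{s,t},{r,s,t}}
  W2345: {{p,s},{p,r,s}} {{q,s},{q,r,s}} {{s,t},{r,s,t}}
  W12345: {{p,s},{p,r,s}} {{q,s},{q,r,s}} {{s,t},{r,s,t}}
C dims 5,19,25,14; δ0: rk 4, SNF 1^4; δ1: rk 14, SNF 1^14; δ2: rk 11, SNF 1^11
Ȟ^0 = (5 − 4) − 0 = 1, so Ȟ^0 ≅ Z
Ȟ^1 = (19 − 14) − 4 = 1, so Ȟ^1 ≅ Z
Ȟ^2 = (25 − 11) − 14 = 0, so Ȟ^2 ≅ 0


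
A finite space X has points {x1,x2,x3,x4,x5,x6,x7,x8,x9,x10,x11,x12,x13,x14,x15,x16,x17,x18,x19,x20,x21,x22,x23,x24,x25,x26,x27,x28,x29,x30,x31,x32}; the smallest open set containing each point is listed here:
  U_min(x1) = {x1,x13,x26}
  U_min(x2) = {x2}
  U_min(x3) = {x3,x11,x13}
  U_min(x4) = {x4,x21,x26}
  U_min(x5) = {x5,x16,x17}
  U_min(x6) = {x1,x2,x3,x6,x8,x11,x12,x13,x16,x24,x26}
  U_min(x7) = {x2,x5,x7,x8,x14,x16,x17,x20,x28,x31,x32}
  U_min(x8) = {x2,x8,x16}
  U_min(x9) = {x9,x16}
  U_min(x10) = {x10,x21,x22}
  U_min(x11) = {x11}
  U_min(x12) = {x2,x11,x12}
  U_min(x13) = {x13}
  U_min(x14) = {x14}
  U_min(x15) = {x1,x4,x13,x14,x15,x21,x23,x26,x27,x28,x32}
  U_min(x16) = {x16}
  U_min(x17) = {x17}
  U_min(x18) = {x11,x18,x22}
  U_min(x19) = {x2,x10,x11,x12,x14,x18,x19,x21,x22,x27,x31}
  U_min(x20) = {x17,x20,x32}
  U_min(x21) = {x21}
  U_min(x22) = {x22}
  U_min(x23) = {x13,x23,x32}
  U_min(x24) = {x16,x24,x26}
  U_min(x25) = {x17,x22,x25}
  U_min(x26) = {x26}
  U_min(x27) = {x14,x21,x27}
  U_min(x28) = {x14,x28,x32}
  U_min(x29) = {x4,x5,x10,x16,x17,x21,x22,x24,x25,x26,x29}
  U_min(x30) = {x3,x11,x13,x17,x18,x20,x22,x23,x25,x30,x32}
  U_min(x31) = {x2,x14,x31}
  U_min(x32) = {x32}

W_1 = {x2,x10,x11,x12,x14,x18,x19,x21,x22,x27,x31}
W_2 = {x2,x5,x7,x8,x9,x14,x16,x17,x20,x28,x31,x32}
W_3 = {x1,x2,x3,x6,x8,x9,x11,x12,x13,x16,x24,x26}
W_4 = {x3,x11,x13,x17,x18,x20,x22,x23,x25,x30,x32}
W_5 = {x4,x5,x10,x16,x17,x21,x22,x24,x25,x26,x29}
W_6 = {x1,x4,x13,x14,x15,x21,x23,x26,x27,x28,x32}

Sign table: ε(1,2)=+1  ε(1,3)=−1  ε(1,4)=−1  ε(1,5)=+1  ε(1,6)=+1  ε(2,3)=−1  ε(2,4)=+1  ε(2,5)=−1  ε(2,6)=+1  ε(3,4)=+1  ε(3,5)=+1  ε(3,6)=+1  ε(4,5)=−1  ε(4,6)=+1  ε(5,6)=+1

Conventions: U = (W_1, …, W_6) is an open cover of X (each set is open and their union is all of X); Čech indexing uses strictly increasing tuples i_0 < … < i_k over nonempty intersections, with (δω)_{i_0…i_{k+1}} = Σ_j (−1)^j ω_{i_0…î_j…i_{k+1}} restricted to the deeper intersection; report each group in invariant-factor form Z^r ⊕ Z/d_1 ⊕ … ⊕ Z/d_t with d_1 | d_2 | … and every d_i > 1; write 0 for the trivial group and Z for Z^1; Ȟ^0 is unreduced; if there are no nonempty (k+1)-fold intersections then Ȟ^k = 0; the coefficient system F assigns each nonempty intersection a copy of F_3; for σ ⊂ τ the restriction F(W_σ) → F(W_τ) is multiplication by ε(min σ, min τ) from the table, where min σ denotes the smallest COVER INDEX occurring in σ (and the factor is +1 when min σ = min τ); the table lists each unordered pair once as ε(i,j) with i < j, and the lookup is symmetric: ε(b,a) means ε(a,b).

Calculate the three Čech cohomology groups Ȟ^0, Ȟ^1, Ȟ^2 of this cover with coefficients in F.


nerve simplices:
  W12={x2,x14,x31} W13={x2,x11,x12} W14={x11,x18,x22} W15={x10,x21,x22} W16={x14,x21,x27} W23={x2,x8,x9,x16} W24={x17,x20,x32} W25={x5,x16,x17} W26={x14,x28,x32} W34={x3,x11,x13} W35={x16,x24,x26} W36={x1,x13,x26} W45={x17,x22,x25} W46={x13,x23,x32} W56={x4,x21,x26}
  W123={x2} W126={x14} W134={x11} W145={x22} W156={x21} W235={x16} W245={x17} W246={x32} W346={x13} W356={x26}
C dims 6,15,10; δ0: rk_F3 6; δ1: rk_F3 9
degree 0: 6−6−0 = 0 → Ȟ^0 ≅ 0
degree 1: 15−9−6 = 0 → Ȟ^1 ≅ 0
degree 2: 10−0−9 = 1 → Ȟ^2 ≅ Z/3

Ȟ^0 ≅ 0, Ȟ^1 ≅ 0 and Ȟ^2 ≅ Z/3


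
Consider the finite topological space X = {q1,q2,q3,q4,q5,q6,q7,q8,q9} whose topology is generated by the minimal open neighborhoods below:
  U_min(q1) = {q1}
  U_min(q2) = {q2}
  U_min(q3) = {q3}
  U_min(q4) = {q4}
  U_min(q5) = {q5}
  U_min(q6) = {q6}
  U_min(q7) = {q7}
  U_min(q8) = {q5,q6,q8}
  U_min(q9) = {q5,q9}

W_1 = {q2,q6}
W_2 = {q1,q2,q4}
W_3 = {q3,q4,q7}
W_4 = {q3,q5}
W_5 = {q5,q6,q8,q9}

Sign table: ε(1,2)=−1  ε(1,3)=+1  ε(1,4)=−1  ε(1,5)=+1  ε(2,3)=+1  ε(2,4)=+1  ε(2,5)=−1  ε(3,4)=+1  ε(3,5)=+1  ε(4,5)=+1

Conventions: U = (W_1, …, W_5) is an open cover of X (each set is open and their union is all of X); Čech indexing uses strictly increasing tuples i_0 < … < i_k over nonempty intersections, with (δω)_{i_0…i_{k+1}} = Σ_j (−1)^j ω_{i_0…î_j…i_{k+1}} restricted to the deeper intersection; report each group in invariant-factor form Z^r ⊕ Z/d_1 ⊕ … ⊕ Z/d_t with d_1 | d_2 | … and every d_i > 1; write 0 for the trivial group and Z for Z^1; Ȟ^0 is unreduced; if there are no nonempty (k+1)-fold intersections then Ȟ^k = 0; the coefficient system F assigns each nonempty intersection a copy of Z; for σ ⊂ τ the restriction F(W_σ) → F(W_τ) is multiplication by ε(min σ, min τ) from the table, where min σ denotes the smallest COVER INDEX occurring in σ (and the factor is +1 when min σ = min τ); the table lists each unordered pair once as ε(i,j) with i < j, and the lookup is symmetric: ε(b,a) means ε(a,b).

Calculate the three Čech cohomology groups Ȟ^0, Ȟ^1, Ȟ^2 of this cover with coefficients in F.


nerve of the cover:
  W12={q2} W15={q6} W23={q4} W34={q3} W45={q5}
C dims 5,5; δ0: rk 5, SNF 1^4·2
Ȟ^0 = (5 − 5) − 0 = 0, so Ȟ^0 ≅ 0
Ȟ^1 = (5 − 0) − 5 = 0 plus torsion [2], so Ȟ^1 ≅ Z/2
Ȟ^2 = (0 − 0) − 0 = 0, so Ȟ^2 ≅ 0

Ȟ^0 ≅ 0; Ȟ^1 ≅ Z/2; Ȟ^2 ≅ 0


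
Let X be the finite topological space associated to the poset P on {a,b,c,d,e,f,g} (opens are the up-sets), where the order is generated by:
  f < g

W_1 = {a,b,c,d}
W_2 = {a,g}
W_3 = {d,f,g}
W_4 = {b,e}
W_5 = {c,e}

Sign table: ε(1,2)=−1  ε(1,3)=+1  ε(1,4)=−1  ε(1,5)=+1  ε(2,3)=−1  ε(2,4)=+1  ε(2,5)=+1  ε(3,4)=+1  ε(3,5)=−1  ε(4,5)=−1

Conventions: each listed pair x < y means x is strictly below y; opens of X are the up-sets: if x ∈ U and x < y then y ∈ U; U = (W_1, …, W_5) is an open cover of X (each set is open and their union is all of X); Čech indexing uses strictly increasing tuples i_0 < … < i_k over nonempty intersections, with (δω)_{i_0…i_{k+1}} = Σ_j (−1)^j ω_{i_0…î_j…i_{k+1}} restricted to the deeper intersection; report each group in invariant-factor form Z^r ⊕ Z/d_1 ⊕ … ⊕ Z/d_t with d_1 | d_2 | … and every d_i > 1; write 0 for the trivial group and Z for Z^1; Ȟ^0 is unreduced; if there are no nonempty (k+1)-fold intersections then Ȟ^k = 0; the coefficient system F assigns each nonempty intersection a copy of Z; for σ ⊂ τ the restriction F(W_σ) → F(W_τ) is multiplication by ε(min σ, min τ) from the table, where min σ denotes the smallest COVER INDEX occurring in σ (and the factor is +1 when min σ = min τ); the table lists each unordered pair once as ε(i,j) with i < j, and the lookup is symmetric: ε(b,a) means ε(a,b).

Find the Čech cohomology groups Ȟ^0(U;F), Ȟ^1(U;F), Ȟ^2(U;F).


cover nerve:
  W12={a} W13={d} W14={b} W15={c} W23={g} W45={e}
C dims 5,6; δ0: rk 4, SNF 1^4
Ȟ^0: (5−4)−0=1 ⇒ Z
Ȟ^1: (6−0)−4=2 ⇒ Z^2
Ȟ^2: (0−0)−0=0 ⇒ 0

Ȟ^0 = Z, Ȟ^1 = Z^2 and Ȟ^2 = 0


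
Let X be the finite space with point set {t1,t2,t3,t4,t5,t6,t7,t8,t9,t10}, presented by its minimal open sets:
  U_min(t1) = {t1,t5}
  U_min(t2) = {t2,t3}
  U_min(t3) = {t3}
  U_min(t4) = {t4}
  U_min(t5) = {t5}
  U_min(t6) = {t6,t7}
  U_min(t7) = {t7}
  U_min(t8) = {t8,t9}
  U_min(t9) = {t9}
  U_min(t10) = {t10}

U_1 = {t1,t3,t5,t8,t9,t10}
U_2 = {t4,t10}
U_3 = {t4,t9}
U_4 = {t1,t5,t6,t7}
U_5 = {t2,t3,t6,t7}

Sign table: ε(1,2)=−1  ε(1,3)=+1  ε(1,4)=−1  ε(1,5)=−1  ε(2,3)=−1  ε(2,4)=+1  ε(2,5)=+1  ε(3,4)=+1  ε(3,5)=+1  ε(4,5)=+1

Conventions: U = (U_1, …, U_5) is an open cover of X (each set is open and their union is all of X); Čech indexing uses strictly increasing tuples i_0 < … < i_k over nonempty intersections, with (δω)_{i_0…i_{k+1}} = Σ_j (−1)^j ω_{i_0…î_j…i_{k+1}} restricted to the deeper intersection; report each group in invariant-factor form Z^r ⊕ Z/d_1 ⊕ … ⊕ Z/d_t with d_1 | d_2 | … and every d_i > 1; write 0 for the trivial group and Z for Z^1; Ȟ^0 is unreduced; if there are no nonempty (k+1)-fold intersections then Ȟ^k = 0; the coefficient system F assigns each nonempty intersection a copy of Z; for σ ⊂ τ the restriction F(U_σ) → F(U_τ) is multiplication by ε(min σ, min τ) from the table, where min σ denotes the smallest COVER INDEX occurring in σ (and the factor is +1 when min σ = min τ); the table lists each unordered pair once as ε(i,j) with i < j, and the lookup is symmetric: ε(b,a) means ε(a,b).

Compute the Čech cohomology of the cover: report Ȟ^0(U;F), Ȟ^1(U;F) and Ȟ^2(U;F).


nerve simplices:
  U12={t10} U13={t9} U14={t1,t5} U15={t3} U23={t4} U45={t6,t7}
C dims 5,6; δ0: rk 4, SNF 1^4
degree 0: 5−4−0 = 1 → Ȟ^0 ≅ Z
degree 1: 6−0−4 = 2 → Ȟ^1 ≅ Z^2
degree 2: 0−0−0 = 0 → Ȟ^2 ≅ 0

Ȟ^0 ≅ Z, Ȟ^1 ≅ Z^2 and Ȟ^2 ≅ 0


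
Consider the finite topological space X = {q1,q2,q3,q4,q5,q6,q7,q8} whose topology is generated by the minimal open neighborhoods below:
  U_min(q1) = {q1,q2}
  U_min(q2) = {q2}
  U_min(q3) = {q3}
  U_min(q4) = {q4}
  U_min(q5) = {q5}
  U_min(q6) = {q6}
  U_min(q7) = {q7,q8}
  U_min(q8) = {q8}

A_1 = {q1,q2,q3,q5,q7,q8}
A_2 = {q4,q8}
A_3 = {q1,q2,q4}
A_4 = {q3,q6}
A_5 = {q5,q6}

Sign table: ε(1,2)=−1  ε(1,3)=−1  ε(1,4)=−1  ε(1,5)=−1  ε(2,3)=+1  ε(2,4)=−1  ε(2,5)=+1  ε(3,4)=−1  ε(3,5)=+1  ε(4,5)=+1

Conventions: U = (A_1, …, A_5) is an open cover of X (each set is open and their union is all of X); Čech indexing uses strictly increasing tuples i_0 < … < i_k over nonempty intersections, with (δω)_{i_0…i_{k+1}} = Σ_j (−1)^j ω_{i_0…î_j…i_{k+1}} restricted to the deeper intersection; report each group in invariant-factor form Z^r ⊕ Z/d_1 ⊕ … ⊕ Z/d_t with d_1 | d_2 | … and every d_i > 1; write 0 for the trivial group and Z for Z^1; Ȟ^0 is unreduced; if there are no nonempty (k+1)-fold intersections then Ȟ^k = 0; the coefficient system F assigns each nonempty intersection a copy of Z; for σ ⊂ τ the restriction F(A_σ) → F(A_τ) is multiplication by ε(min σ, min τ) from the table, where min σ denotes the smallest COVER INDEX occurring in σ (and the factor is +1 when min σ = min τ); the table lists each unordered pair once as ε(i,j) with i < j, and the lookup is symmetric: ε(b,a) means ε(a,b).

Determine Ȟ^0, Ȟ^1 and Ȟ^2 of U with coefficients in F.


nerve of the cover:
  A12={q8} A13={q1,q2} A14={q3} A15={q5} A23={q4} A45={q6}
C dims 5,6; δ0: rk 4, SNF 1^4
Ȟ^0 = (5 − 4) − 0 = 1, so Ȟ^0 ≅ Z
Ȟ^1 = (6 − 0) − 4 = 2, so Ȟ^1 ≅ Z^2
Ȟ^2 = (0 − 0) − 0 = 0, so Ȟ^2 ≅ 0

Ȟ^0(U;F) ≅ Z, Ȟ^1(U;F) ≅ Z^2 and Ȟ^2(U;F) ≅ 0


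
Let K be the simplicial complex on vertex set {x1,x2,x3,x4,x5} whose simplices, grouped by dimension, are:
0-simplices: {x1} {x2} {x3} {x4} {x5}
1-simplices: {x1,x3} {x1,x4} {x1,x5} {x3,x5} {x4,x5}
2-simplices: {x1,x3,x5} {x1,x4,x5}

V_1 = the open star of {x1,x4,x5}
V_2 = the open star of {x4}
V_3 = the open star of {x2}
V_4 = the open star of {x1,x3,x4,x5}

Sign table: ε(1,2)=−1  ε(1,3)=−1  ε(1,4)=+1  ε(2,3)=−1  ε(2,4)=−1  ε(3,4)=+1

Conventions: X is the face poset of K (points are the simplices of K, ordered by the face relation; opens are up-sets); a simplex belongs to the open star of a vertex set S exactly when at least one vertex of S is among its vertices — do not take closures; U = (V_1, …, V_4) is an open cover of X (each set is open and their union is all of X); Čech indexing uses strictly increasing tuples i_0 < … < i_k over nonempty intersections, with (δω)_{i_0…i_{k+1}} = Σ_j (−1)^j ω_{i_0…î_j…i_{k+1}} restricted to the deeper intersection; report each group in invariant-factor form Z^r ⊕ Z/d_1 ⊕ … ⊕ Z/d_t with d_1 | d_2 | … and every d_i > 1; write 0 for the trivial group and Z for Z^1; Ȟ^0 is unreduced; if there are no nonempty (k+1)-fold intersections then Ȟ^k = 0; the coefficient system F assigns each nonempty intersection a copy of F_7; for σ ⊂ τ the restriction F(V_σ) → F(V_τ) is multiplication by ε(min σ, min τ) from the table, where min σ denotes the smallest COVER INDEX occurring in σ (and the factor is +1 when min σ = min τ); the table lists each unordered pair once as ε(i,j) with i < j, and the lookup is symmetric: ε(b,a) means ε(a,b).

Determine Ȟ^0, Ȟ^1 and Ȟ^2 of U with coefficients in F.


nonempty overlaps:
  V1={{x1},{x4},{x5},{x1,x3},{x1,x4},{x1,x5},{x3,x5},{x4,x5},{x1,x3,x5},{x1,x4,x5}} V2={{x4},{x1,x4},{x4,x5},{x1,x4,x5}} V3={{x2}} V4={{x1},{x3},{x4},{x5},{x1,x3},{x1,x4},{x1,x5},{x3,x5},{x4,x5},{x1,x3,x5},{x1,x4,x5}}
  V12={{x4},{x1,x4},{x4,x5},{x1,x4,x5}} V14={{x1},{x4},{x5},{x1,x3},{x1,x4},{x1,x5},{x3,x5},{x4,x5},{x1,x3,x5},{x1,x4,x5}} V24={{x4},{x1,x4},{x4,x5},{x1,x4,x5}}
  V124={{x4},{x1,x4},{x4,x5},{x1,x4,x5}}
C dims 4,3,1; δ0: rk_F7 2; δ1: rk_F7 1
degree 0: 4−2−0 = 2 → Ȟ^0 ≅ Z/7 ⊕ Z/7
degree 1: 3−1−2 = 0 → Ȟ^1 ≅ 0
degree 2: 1−0−1 = 0 → Ȟ^2 ≅ 0

Ȟ^0(U;F) ≅ Z/7 ⊕ Z/7,  Ȟ^1(U;F) ≅ 0,  Ȟ^2(U;F) ≅ 0


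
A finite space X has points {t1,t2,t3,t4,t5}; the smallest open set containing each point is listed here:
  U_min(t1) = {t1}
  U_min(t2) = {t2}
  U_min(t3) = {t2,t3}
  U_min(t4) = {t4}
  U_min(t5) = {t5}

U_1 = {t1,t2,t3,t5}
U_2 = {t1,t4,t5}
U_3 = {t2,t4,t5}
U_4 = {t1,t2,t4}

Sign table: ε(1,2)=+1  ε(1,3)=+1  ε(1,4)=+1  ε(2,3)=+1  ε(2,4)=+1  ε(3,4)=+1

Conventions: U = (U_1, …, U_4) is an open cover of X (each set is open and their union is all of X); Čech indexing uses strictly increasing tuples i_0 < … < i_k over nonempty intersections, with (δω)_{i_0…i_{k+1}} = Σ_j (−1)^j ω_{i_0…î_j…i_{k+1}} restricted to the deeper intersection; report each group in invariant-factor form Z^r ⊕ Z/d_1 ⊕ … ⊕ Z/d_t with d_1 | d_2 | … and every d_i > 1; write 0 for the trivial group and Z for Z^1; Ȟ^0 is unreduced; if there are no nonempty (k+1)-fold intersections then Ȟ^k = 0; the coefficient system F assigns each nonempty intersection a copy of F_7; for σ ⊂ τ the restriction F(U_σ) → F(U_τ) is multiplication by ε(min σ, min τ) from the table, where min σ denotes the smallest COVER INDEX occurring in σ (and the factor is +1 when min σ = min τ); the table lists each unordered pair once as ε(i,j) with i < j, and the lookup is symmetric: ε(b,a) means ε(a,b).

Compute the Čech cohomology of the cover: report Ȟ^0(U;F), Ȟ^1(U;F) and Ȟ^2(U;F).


Ȟ^0 = Z/7, Ȟ^1 = 0 and Ȟ^2 = Z/7

cover nerve:
  U12={t1,t5} U13={t2,t5} U14={t1,t2} U23={t4,t5} U24={t1,t4} U34={t2,t4}
  U123={t5} U124={t1} U134={t2} U234={t4}
C dims 4,6,4; δ0: rk_F7 3; δ1: rk_F7 3
Ȟ^0: (4−3)−0=1 ⇒ Z/7
Ȟ^1: (6−3)−3=0 ⇒ 0
Ȟ^2: (4−0)−3=1 ⇒ Z/7


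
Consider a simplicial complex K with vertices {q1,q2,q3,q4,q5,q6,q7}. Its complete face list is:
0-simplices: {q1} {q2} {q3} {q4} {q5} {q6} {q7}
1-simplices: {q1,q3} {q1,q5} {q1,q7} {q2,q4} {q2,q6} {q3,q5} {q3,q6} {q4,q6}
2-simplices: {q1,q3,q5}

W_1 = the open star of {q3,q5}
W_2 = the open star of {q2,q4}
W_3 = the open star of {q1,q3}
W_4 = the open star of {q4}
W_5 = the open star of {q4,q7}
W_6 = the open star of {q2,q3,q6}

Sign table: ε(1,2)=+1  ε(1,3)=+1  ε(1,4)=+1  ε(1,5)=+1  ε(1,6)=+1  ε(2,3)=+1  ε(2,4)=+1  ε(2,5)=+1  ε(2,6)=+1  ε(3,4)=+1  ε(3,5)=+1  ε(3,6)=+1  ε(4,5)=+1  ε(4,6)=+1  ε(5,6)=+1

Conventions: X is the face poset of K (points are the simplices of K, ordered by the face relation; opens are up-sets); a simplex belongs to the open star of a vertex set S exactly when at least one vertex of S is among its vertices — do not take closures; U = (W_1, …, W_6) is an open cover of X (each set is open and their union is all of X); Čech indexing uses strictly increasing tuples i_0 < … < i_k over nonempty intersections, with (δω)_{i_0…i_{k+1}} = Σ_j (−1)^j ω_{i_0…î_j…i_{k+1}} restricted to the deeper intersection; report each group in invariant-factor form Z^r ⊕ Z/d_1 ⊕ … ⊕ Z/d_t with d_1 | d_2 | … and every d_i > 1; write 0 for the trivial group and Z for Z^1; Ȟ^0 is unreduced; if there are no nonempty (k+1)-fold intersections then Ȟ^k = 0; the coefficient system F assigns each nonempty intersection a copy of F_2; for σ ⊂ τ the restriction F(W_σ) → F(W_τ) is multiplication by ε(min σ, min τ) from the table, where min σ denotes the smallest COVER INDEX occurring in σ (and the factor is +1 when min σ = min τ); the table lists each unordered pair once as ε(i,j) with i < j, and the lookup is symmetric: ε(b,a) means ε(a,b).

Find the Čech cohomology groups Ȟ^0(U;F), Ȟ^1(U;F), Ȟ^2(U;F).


nonempty overlaps:
  W1={{q3},{q5},{q1,q3},{q1,q5},{q3,q5},{q3,q6},{q1,q3,q5}} W2={{q2},{q4},{q2,q4},{q2,q6},{q4,q6}} W3={{q1},{q3},{q1,q3},{q1,q5},{q1,q7},{q3,q5},{q3,q6},{q1,q3,q5}} W4={{q4},{q2,q4},{q4,q6}} W5={{q4},{q7},{q1,q7},{q2,q4},{q4,q6}} W6={{q2},{q3},{q6},{q1,q3},{q2,q4},{q2,q6},{q3,q5},{q3,q6},{q4,q6},{q1,q3,q5}}
  W13={{q3},{q1,q3},{q1,q5},{q3,q5},{q3,q6},{q1,q3,q5}} W16={{q3},{q1,q3},{q3,q5},{q3,q6},{q1,q3,q5}} W24={{q4},{q2,q4},{q4,q6}} W25={{q4},{q2,q4},{q4,q6}} W26={{q2},{q2,q4},{q2,q6},{q4,q6}} W35={{q1,q7}} W36={{q3},{q1,q3},{q3,q5},{q3,q6},{q1,q3,q5}} W45={{q4},{q2,q4},{q4,q6}} W46={{q2,q4},{q4,q6}} W56={{q2,q4},{q4,q6}}
  W136={{q3},{q1,q3},{q3,q5},{q3,q6},{q1,q3,q5}} W245={{q4},{q2,q4},{q4,q6}} W246={{q2,q4},{q4,q6}} W256={{q2,q4},{q4,q6}} W456={{q2,q4},{q4,q6}}
  W2456={{q2,q4},{q4,q6}}
C dims 6,10,5,1; δ0: rk_F2 5; δ1: rk_F2 4; δ2: rk_F2 1
degree 0: 6−5−0 = 1 → Ȟ^0 ≅ Z/2
degree 1: 10−4−5 = 1 → Ȟ^1 ≅ Z/2
degree 2: 5−1−4 = 0 → Ȟ^2 ≅ 0

Ȟ^0(U;F) ≅ Z/2; Ȟ^1(U;F) ≅ Z/2; Ȟ^2(U;F) ≅ 0


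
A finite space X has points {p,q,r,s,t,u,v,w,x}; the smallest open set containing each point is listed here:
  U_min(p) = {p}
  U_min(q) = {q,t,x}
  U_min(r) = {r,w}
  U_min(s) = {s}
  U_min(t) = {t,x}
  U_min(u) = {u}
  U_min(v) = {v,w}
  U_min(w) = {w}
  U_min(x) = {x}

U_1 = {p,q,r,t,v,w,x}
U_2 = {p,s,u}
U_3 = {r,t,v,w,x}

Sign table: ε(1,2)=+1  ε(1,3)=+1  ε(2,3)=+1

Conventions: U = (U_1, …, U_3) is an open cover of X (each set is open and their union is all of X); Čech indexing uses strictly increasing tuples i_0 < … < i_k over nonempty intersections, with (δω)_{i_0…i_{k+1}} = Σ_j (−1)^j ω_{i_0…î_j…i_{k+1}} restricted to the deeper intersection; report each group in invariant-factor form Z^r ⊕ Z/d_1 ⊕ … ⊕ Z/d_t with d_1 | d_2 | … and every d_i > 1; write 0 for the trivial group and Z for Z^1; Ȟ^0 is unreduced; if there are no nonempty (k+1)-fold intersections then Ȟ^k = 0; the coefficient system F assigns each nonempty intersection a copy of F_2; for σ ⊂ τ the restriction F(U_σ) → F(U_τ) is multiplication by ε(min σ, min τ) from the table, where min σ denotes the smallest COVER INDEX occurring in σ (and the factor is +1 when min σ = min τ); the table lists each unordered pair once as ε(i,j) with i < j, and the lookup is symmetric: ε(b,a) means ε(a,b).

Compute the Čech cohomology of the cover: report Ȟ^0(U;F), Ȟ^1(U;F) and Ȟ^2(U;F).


nonempty intersections:
  U12={p} U13={r,t,v,w,x}
C dims 3,2; δ0: rk_F2 2
Ȟ^0: (3−2)−0=1 ⇒ Z/2
Ȟ^1: (2−0)−2=0 ⇒ 0
Ȟ^2: (0−0)−0=0 ⇒ 0

Ȟ^0 = Z/2; Ȟ^1 = 0; Ȟ^2 = 0


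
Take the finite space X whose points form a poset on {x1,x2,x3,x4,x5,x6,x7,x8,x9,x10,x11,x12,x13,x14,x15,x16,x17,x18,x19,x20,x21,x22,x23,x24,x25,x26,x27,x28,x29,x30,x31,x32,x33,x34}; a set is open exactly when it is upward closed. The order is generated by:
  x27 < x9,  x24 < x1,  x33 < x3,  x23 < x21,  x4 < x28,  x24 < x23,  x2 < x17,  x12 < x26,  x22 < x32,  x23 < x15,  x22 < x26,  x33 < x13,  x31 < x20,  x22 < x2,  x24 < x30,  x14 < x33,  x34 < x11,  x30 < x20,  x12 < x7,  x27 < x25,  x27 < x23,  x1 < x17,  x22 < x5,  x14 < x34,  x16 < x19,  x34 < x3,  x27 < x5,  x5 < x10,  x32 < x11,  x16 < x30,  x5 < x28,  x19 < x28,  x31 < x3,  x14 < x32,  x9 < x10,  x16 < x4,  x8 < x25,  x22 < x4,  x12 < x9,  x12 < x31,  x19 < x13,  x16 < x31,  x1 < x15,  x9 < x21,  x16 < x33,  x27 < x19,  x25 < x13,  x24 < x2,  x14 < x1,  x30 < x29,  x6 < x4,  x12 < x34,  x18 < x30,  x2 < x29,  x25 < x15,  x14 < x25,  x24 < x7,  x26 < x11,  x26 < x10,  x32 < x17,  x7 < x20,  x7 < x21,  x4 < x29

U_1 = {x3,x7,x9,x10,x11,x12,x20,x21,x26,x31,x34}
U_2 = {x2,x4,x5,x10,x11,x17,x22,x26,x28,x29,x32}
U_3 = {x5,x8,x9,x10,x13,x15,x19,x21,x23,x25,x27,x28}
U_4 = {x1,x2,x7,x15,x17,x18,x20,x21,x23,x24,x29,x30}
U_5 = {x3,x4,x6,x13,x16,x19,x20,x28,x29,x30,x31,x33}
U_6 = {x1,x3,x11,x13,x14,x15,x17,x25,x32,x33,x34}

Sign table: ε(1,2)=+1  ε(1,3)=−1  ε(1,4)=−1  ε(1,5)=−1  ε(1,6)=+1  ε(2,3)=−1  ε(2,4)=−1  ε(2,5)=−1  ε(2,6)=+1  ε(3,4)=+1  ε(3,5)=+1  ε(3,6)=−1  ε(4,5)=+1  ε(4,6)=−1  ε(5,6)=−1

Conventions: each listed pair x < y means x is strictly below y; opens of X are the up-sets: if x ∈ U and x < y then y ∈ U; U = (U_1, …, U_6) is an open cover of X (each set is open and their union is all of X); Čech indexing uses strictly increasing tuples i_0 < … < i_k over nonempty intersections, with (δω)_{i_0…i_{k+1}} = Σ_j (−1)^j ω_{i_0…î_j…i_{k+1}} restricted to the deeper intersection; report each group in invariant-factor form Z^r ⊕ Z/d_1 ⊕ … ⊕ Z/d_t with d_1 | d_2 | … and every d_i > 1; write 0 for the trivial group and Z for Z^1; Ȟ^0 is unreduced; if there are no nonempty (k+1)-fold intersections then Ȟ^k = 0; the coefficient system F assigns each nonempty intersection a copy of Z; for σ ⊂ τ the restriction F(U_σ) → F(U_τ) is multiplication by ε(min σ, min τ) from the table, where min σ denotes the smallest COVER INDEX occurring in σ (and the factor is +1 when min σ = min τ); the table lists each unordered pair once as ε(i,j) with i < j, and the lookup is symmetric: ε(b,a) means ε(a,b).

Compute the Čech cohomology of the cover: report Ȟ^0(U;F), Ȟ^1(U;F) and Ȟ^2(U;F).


nonempty intersections:
  U12={x10,x11,x26} U13={x9,x10,x21} U14={x7,x20,x21} U15={x3,x20,x31} U16={x3,x11,x34} U23={x5,x10,x28} U24={x2,x17,x29} U25={x4,x28,x29} U26={x11,x17,x32} U34={x15,x21,x23} U35={x13,x19,x28} U36={x13,x15,x25} U45={x20,x29,x30} U46={x1,x15,x17} U56={x3,x13,x33}
  U123={x10} U126={x11} U134={x21} U145={x20} U156={x3} U235={x28} U245={x29} U246={x17} U346={x15} U356={x13}
C dims 6,15,10; δ0: rk 5, SNF 1^5; δ1: rk 10, SNF 1^9·2
Ȟ^0: (6−5)−0=1 ⇒ Z
Ȟ^1: (15−10)−5=0 ⇒ 0
Ȟ^2: (10−0)−10=0 plus torsion [2] ⇒ Z/2

Ȟ^0 = Z,  Ȟ^1 = 0,  Ȟ^2 = Z/2


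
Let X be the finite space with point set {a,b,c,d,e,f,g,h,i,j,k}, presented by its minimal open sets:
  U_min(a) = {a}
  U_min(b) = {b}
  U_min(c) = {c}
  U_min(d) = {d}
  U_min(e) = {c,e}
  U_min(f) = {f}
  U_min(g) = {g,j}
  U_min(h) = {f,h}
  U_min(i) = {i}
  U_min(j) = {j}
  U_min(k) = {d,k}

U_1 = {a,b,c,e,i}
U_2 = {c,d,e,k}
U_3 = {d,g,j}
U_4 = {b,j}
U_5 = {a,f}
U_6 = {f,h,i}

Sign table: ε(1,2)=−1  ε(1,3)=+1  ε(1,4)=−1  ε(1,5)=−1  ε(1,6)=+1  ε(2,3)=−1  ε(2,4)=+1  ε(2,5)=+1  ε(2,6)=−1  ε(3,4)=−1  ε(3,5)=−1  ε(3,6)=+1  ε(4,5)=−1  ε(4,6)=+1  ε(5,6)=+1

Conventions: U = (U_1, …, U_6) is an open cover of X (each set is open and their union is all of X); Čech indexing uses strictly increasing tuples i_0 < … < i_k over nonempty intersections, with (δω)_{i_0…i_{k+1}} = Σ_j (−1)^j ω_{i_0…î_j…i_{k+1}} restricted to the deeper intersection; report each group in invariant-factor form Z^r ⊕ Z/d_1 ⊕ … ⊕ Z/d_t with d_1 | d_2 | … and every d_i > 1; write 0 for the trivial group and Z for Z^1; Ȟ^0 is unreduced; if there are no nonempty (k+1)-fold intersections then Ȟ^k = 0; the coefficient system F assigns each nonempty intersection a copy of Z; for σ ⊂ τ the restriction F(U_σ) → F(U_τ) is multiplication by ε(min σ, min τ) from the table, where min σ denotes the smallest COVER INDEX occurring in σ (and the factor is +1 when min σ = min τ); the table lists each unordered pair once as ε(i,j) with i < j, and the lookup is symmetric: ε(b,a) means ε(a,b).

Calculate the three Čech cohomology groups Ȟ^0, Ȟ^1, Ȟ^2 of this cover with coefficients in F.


nonempty intersections:
  U12={c,e} U14={b} U15={a} U16={i} U23={d} U34={j} U56={f}
C dims 6,7; δ0: rk 6, SNF 1^5·2
Ȟ^0: (6−6)−0=0 ⇒ 0
Ȟ^1: (7−0)−6=1 plus torsion [2] ⇒ Z ⊕ Z/2
Ȟ^2: (0−0)−0=0 ⇒ 0

Ȟ^0 ≅ 0, Ȟ^1 ≅ Z ⊕ Z/2 and Ȟ^2 ≅ 0


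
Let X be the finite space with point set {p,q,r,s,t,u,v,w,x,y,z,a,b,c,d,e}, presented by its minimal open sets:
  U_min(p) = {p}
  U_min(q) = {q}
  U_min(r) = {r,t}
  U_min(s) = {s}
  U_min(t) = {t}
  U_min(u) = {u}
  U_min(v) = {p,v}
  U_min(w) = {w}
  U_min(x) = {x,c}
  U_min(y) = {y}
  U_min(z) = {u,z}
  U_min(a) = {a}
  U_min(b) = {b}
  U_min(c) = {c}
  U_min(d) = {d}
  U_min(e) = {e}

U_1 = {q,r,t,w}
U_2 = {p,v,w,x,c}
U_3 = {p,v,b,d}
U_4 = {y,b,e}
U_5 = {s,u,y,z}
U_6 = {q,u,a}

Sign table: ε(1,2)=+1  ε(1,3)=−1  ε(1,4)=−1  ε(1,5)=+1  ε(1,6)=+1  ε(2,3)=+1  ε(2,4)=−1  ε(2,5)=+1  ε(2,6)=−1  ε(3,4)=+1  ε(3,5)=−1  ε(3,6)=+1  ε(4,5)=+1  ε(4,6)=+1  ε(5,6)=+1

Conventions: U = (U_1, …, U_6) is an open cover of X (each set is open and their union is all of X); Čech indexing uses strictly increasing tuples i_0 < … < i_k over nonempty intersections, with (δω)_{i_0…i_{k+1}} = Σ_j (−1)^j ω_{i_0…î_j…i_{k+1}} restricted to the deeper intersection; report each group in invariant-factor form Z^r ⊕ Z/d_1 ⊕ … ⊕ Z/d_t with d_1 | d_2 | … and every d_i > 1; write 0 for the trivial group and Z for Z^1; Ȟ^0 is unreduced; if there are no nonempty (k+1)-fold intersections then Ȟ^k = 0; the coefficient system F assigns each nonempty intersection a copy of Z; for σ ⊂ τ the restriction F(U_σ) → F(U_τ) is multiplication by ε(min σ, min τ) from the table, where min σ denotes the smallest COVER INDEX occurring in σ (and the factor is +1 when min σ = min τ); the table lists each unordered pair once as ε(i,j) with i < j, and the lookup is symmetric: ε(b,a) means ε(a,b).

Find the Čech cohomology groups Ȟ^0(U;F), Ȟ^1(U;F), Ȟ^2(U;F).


Ȟ^0(U;F) ≅ Z; Ȟ^1(U;F) ≅ Z; Ȟ^2(U;F) ≅ 0

cover nerve:
  U12={w} U16={q} U23={p,v} U34={b} U45={y} U56={u}
C dims 6,6; δ0: rk 5, SNF 1^5
Ȟ^0: (6−5)−0=1 ⇒ Z
Ȟ^1: (6−0)−5=1 ⇒ Z
Ȟ^2: (0−0)−0=0 ⇒ 0


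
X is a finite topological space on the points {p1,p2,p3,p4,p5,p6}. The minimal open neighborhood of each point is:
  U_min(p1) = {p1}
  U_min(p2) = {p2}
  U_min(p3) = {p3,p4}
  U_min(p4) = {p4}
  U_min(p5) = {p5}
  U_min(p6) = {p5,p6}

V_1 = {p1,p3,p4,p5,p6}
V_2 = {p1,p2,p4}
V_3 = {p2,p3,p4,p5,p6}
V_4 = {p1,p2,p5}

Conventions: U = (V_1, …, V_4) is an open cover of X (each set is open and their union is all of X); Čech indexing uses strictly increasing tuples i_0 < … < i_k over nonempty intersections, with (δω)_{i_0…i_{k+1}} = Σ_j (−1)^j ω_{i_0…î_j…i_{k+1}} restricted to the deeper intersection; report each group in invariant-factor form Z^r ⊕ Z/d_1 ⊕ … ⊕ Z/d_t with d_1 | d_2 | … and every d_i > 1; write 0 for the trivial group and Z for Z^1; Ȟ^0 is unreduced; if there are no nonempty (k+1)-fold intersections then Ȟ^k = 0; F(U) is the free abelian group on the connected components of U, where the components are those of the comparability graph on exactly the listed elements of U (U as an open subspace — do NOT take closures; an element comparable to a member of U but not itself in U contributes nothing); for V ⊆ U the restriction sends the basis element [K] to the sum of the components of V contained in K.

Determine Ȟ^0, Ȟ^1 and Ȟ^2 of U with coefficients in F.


Ȟ^0 ≅ Z^4; Ȟ^1 ≅ 0; Ȟ^2 ≅ 0

nonempty overlaps:
  V12={p1,p4} V13={p3,p4,p5,p6} V14={p1,p5} V23={p2,p4} V24={p1,p2} V34={p2,p5}
  V123={p4} V124={p1} V134={p5} V234={p2}
components per intersection:
  V1: {p1} {p3,p4} {p5,p6}
  V2: {p1} {p2} {p4}
  V3: {p2} {p3,p4} {p5,p6}
  V4: {p1} {p2} {p5}
  V12: {p1} {p4}
  V13: {p3,p4} {p5,p6}
  V14: {p1} {p5}
  V23: {p2} {p4}
  V24: {p1} {p2}
  V34: {p2} {p5}
  V123: {p4}
  V124: {p1}
  V134: {p5}
  V234: {p2}
C dims 12,12,4; δ0: rk 8, SNF 1^8; δ1: rk 4, SNF 1^4
degree 0: 12−8−0 = 4 → Ȟ^0 ≅ Z^4
degree 1: 12−4−8 = 0 → Ȟ^1 ≅ 0
degree 2: 4−0−4 = 0 → Ȟ^2 ≅ 0


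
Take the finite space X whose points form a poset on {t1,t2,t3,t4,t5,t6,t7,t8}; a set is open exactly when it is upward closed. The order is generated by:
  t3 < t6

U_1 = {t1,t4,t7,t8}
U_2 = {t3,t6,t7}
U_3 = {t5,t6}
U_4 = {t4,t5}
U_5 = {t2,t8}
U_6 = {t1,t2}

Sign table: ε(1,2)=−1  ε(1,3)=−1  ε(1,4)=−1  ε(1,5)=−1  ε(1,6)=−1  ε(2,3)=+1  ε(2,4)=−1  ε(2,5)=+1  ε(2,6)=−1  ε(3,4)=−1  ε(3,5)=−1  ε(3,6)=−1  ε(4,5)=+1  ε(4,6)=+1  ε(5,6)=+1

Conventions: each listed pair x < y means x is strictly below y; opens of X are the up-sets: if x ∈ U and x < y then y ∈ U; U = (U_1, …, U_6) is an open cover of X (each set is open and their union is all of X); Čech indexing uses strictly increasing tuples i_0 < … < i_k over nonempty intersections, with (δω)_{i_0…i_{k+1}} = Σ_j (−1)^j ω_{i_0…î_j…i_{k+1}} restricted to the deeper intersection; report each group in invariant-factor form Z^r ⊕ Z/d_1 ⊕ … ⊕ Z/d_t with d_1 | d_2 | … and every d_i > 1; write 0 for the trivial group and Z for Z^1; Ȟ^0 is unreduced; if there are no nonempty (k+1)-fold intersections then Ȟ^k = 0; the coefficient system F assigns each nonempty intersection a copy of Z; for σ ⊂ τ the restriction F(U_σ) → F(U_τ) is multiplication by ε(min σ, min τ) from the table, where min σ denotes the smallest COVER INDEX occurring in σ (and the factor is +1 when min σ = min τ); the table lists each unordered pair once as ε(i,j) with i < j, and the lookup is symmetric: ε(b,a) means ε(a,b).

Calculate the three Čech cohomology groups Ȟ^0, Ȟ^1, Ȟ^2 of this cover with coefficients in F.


nonempty intersections:
  U12={t7} U14={t4} U15={t8} U16={t1} U23={t6} U34={t5} U56={t2}
C dims 6,7; δ0: rk 6, SNF 1^5·2
Ȟ^0: (6−6)−0=0 ⇒ 0
Ȟ^1: (7−0)−6=1 plus torsion [2] ⇒ Z ⊕ Z/2
Ȟ^2: (0−0)−0=0 ⇒ 0

Ȟ^0(U;F) ≅ 0, Ȟ^1(U;F) ≅ Z ⊕ Z/2 and Ȟ^2(U;F) ≅ 0


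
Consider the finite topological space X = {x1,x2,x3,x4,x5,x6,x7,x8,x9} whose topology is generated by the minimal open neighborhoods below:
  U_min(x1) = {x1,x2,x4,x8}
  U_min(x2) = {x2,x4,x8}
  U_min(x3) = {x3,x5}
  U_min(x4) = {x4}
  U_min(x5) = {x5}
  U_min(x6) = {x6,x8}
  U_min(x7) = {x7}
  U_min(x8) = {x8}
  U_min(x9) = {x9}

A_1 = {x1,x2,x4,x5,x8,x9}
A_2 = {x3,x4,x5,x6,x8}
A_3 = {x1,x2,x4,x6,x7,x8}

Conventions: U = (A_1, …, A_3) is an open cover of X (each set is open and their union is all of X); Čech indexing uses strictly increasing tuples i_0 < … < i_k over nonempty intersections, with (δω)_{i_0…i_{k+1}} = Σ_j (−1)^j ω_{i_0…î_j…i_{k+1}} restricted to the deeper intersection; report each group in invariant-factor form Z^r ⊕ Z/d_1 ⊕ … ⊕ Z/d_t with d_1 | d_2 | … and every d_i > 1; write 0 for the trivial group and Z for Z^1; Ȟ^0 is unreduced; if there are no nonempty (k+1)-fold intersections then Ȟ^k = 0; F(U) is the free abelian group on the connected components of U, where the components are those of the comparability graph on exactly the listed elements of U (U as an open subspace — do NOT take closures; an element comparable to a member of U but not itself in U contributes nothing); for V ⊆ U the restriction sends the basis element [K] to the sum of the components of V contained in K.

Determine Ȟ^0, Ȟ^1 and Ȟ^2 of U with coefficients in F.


Ȟ^0 = Z^4; Ȟ^1 = 0; Ȟ^2 = 0

nerve simplices:
  A12={x4,x5,x8} A13={x1,x2,x4,x8} A23={x4,x6,x8}
  A123={x4,x8}
components per intersection:
  A1: {x1,x2,x4,x8} {x5} {x9}
  A2: {x3,x5} {x4} {x6,x8}
  A3: {x1,x2,x4,x6,x8} {x7}
  A12: {x4} {x5} {x8}
  A13: {x1,x2,x4,x8}
  A23: {x4} {x6,x8}
  A123: {x4} {x8}
C dims 8,6,2; δ0: rk 4, SNF 1^4; δ1: rk 2, SNF 1^2
degree 0: 8−4−0 = 4 → Ȟ^0 ≅ Z^4
degree 1: 6−2−4 = 0 → Ȟ^1 ≅ 0
degree 2: 2−0−2 = 0 → Ȟ^2 ≅ 0
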